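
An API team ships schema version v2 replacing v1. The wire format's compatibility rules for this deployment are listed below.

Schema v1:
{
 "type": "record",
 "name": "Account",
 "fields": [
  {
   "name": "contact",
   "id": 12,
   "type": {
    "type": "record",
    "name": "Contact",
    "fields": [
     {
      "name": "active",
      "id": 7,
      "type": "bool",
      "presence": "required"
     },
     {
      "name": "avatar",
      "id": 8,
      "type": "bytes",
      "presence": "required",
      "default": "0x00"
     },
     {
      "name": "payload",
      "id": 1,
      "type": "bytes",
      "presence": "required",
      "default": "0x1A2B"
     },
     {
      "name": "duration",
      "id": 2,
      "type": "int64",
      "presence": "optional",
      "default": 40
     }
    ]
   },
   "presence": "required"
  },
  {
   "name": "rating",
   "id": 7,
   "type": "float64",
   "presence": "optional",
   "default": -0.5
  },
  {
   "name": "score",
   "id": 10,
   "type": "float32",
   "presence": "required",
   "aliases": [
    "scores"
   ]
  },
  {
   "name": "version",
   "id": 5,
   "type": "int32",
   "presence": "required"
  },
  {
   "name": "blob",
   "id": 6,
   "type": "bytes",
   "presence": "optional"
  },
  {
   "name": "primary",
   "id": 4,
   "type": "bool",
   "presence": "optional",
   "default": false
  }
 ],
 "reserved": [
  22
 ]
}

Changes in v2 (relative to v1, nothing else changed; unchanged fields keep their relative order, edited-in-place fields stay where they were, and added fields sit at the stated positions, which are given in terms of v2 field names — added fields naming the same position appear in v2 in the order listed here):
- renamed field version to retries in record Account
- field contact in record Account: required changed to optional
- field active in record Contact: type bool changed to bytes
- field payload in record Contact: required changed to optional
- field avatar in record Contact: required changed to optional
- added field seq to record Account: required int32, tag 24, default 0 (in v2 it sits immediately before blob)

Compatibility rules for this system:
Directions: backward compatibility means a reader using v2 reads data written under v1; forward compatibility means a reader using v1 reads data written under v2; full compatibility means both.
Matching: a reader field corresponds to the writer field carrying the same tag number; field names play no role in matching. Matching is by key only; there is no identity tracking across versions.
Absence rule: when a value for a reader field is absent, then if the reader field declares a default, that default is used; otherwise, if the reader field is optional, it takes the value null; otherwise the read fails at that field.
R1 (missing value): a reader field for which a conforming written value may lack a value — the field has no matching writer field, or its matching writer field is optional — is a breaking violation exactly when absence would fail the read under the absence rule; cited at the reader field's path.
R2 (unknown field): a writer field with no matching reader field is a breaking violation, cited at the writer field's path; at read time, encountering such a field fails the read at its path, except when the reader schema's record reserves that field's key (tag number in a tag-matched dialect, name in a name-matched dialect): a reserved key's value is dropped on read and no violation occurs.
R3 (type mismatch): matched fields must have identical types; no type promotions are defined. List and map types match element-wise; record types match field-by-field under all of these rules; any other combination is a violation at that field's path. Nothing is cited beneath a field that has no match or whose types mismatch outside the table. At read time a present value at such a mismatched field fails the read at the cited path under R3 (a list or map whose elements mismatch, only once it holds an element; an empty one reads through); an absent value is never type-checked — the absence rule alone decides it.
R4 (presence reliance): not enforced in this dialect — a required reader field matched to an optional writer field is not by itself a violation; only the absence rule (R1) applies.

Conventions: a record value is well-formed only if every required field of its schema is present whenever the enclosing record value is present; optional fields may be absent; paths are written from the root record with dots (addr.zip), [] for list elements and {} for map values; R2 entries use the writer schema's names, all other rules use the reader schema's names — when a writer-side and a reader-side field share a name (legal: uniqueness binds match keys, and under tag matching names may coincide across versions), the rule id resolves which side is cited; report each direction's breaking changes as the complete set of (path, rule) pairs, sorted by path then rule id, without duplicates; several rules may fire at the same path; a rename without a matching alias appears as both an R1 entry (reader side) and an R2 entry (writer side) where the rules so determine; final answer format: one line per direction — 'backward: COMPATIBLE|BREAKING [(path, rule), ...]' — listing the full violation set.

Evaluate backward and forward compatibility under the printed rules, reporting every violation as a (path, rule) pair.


backward: BREAKING [(contact.active, R3)]; forward: BREAKING [(contact, R1), (contact.active, R3), (seq, R2)]

the writer's type comes first in each Account pair
checking backward for Account: reader v2 against writer v1:
  contact <- contact (Contact -> Contact, writer required)
  rating <- rating (float64 -> float64, writer optional)
  score <- score (float32 -> float32, writer required)
  retries <- version (int32 -> int32, writer required)
  no writer field matches reader seq
  blob <- blob (bytes -> bytes, writer optional)
  primary <- primary (bool -> bool, writer optional)
  contact.active <- contact.active (bool -> bytes, writer required)
  contact.avatar <- contact.avatar (bytes -> bytes, writer required)
  contact.payload <- contact.payload (bytes -> bytes, writer required)
  contact.duration <- contact.duration (int64 -> int64, writer optional)
  breaking: (contact.active, R3)
  => backward verdict for Account: BREAKING, 1 violation(s)
checking forward for Account: reader v1 against writer v2:
  contact <- contact (Contact -> Contact, writer optional)
  rating <- rating (float64 -> float64, writer optional)
  score <- score (float32 -> float32, writer required)
  version <- retries (int32 -> int32, writer required)
  blob <- blob (bytes -> bytes, writer optional)
  primary <- primary (bool -> bool, writer optional)
  writer field seq has no reader counterpart
  contact.active <- contact.active (bytes -> bool, writer required)
  contact.avatar <- contact.avatar (bytes -> bytes, writer optional)
  contact.payload <- contact.payload (bytes -> bytes, writer optional)
  contact.duration <- contact.duration (int64 -> int64, writer optional)
  breaking: (contact, R1)
  breaking: (contact.active, R3)
  breaking: (seq, R2)
  => forward verdict for Account: BREAKING, 3 violation(s)


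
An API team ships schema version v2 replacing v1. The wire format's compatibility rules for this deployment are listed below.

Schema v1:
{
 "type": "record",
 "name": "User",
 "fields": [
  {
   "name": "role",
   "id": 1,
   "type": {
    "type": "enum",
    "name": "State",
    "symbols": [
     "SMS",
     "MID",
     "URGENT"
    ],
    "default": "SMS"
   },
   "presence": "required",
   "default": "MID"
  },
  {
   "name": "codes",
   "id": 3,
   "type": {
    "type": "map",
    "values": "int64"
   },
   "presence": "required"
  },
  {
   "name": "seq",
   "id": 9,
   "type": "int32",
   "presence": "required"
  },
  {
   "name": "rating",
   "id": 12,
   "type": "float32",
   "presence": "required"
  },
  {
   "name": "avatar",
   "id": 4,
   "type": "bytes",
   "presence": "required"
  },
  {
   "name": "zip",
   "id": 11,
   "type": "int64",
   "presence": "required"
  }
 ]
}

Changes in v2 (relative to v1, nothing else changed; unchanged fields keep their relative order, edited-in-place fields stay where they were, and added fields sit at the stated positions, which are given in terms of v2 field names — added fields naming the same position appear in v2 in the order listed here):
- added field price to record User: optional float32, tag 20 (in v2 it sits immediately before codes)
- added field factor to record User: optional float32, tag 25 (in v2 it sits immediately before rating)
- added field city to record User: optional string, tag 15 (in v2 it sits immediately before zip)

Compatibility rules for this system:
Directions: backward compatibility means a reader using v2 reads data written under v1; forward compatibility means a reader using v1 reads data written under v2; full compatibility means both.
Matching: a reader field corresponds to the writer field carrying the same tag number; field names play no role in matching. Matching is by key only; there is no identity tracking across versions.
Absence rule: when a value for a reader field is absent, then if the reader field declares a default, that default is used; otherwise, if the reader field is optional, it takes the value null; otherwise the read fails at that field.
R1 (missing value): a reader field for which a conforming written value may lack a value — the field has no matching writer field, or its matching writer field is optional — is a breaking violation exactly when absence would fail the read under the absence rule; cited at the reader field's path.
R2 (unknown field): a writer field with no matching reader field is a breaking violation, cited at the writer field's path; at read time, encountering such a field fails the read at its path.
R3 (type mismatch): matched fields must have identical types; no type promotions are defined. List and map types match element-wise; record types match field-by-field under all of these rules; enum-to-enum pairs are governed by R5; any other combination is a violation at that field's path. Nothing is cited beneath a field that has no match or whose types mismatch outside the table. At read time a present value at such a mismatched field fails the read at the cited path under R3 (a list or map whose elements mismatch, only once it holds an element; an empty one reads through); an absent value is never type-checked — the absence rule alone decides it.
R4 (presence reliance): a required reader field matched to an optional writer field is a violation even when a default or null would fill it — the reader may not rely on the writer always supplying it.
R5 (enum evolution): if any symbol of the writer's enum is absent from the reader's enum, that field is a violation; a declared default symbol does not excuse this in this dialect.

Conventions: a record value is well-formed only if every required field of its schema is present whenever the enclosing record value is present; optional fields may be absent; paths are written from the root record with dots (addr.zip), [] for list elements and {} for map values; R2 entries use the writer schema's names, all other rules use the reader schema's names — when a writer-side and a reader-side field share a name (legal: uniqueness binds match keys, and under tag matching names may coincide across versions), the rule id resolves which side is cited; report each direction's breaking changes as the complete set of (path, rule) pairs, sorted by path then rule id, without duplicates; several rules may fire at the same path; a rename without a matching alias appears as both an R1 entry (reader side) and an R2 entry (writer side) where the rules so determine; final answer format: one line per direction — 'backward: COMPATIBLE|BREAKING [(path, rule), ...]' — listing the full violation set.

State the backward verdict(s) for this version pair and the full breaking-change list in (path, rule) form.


backward: COMPATIBLE []

the writer's type comes first in each User pair
backward analysis of User with v2 as reader and v1 as writer:
  writer required, State -> State: reader role maps from writer role
  price: no writer match
  writer required, map<string, int64> -> map<string, int64>: reader codes maps from writer codes
  writer required, int32 -> int32: reader seq maps from writer seq
  factor: no writer match
  writer required, float32 -> float32: reader rating maps from writer rating
  writer required, bytes -> bytes: reader avatar maps from writer avatar
  city: no writer match
  writer required, int64 -> int64: reader zip maps from writer zip
  => no violations; backward on User: COMPATIBLE
checking off the User differences that do not matter here:
  added field factor to record User: optional float32, tag 25 (in v2 it sits immediately before rating) -> matters only for User's forward compatibility — outside the asked direction
  added field city to record User: optional string, tag 15 (in v2 it sits immediately before zip) -> matters only for User's forward compatibility — outside the asked direction
  added field price to record User: optional float32, tag 20 (in v2 it sits immediately before codes) -> matters only for User's forward compatibility — outside the asked direction


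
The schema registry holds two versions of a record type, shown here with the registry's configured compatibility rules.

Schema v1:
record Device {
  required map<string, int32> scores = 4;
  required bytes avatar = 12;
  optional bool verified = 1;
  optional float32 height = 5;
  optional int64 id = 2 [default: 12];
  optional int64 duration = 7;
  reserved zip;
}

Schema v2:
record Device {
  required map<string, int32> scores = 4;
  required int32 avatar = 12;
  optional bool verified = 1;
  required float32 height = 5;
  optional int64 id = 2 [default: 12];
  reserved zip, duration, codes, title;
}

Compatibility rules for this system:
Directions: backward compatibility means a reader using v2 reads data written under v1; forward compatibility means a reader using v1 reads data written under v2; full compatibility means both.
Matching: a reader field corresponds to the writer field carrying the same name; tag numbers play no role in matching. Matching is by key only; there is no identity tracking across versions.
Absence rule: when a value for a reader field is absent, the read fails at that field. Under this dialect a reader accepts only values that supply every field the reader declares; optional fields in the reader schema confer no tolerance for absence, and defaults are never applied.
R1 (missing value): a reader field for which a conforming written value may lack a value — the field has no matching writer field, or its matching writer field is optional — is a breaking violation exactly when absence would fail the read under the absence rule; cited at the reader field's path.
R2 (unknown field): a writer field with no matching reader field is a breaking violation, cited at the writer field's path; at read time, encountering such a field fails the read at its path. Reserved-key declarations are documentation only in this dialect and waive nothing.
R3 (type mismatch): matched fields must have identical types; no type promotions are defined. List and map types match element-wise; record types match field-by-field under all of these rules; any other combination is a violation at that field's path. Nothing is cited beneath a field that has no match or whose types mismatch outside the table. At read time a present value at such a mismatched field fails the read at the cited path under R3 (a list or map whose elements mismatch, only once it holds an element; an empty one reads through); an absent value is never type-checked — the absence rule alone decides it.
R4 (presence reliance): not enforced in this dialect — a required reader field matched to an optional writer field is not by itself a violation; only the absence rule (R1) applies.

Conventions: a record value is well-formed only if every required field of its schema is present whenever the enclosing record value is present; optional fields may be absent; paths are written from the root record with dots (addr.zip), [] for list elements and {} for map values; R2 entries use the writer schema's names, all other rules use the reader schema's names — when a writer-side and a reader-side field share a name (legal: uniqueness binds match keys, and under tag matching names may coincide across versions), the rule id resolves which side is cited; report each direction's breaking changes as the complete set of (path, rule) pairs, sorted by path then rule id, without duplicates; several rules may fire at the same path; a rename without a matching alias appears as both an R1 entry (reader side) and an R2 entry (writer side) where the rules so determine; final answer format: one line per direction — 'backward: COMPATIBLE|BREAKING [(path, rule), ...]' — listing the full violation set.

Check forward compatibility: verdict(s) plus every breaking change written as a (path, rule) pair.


forward: BREAKING [(avatar, R3), (duration, R1), (id, R1), (verified, R1)]

in Device below, arrows point writer -> reader
checking forward for Device: reader v1 against writer v2:
  writer required, map<string, int32> -> map<string, int32>: reader scores maps from writer scores
  writer required, int32 -> bytes: reader avatar maps from writer avatar
  writer optional, bool -> bool: reader verified maps from writer verified
  writer required, float32 -> float32: reader height maps from writer height
  writer optional, int64 -> int64: reader id maps from writer id
  no writer field matches reader duration
  breaking: (avatar, R3)
  breaking: (duration, R1)
  breaking: (id, R1)
  breaking: (verified, R1)
  => forward verdict for Device: BREAKING, 4 violation(s)
diffs on Device not affecting the asked answer:
  removed field duration from record Device (its key "duration" joins the reserved list) -> matters only for Device's backward compatibility — outside the asked direction


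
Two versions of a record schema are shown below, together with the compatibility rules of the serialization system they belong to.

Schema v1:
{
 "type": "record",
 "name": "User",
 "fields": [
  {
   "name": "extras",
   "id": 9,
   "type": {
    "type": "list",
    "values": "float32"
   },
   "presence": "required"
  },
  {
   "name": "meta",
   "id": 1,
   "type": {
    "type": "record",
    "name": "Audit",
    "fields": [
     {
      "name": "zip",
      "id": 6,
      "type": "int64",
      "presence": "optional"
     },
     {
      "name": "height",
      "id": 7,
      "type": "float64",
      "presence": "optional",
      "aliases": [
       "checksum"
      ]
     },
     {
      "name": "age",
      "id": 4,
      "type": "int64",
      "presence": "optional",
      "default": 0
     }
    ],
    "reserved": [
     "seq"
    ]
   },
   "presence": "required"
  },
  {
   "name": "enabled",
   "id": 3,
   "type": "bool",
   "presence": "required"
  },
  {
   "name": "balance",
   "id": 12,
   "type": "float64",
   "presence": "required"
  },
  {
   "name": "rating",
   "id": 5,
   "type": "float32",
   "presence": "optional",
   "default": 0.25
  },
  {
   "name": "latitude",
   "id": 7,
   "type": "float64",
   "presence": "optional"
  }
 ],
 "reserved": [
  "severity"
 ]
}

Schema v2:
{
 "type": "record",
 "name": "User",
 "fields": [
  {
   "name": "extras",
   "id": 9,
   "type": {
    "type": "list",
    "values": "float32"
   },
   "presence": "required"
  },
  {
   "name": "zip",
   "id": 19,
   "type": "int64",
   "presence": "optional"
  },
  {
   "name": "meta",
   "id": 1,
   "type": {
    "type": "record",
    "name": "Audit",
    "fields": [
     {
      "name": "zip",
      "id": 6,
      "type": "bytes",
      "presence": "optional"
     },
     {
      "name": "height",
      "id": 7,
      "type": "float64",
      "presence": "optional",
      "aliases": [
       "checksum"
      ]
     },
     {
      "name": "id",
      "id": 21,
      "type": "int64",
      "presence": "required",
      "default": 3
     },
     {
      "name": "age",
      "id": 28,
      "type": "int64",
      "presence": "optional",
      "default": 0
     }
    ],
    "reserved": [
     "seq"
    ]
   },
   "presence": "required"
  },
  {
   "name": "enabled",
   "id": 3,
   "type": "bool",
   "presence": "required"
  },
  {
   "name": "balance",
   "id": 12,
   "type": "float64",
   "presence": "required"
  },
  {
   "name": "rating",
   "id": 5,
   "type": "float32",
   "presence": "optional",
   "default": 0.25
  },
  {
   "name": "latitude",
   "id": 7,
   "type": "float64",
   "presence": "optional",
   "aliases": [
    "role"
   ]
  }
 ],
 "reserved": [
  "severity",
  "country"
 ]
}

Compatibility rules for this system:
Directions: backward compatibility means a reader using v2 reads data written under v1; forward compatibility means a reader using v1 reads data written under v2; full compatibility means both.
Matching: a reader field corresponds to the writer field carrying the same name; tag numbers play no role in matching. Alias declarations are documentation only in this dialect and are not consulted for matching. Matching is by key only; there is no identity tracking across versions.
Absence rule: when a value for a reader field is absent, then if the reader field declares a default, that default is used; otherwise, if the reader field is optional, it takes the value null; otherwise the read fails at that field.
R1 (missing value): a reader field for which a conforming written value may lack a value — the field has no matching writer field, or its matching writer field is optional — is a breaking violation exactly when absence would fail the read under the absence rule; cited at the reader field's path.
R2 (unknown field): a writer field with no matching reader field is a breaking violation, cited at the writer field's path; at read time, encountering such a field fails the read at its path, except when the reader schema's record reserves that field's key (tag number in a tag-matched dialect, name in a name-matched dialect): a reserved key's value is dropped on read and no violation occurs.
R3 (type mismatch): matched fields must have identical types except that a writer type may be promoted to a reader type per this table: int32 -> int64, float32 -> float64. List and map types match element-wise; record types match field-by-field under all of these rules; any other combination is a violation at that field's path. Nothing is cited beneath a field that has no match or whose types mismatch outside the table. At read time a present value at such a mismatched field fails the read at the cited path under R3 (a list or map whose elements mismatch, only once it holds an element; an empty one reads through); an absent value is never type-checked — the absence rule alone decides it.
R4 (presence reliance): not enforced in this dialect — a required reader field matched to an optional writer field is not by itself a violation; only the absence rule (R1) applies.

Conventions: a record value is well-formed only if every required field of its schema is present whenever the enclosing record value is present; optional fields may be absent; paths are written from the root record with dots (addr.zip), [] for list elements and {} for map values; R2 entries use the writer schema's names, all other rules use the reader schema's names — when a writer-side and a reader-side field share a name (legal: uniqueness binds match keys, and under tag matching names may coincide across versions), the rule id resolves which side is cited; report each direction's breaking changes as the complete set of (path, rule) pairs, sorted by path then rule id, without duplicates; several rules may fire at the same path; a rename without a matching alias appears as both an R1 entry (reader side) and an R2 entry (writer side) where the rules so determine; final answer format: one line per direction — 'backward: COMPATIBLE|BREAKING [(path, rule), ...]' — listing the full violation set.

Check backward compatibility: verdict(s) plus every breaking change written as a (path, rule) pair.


backward: BREAKING [(meta.zip, R3)]

the writer's type comes first in each User pair
backward on User — v2 reading data written by v1:
  extras: list<float32> -> list<float32>, writer required; from extras
  zip: no writer-side match
  meta: Audit -> Audit, writer required; from meta
  enabled: bool -> bool, writer required; from enabled
  balance: float64 -> float64, writer required; from balance
  rating: float32 -> float32, writer optional; from rating
  latitude: float64 -> float64, writer optional; from latitude
  meta.zip: int64 -> bytes, writer optional; from meta.zip
  meta.height: float64 -> float64, writer optional; from meta.height
  meta.id: no writer-side match
  meta.age: int64 -> int64, writer optional; from meta.age
  breaking: (meta.zip, R3)
  => backward: BREAKING (1)
checking off the User differences that do not matter here:
  field age in record Audit: tag 4 changed to 28 -> no rule fires on it in User's dialect; the asked verdict holds
  added field id to record Audit: required int64, tag 21, default 3 (in v2 it sits immediately before age) -> matters only for User's forward compatibility — outside the asked direction
  added field zip to record User: optional int64, tag 19 (in v2 it sits immediately before meta) -> matters only for User's forward compatibility — outside the asked direction


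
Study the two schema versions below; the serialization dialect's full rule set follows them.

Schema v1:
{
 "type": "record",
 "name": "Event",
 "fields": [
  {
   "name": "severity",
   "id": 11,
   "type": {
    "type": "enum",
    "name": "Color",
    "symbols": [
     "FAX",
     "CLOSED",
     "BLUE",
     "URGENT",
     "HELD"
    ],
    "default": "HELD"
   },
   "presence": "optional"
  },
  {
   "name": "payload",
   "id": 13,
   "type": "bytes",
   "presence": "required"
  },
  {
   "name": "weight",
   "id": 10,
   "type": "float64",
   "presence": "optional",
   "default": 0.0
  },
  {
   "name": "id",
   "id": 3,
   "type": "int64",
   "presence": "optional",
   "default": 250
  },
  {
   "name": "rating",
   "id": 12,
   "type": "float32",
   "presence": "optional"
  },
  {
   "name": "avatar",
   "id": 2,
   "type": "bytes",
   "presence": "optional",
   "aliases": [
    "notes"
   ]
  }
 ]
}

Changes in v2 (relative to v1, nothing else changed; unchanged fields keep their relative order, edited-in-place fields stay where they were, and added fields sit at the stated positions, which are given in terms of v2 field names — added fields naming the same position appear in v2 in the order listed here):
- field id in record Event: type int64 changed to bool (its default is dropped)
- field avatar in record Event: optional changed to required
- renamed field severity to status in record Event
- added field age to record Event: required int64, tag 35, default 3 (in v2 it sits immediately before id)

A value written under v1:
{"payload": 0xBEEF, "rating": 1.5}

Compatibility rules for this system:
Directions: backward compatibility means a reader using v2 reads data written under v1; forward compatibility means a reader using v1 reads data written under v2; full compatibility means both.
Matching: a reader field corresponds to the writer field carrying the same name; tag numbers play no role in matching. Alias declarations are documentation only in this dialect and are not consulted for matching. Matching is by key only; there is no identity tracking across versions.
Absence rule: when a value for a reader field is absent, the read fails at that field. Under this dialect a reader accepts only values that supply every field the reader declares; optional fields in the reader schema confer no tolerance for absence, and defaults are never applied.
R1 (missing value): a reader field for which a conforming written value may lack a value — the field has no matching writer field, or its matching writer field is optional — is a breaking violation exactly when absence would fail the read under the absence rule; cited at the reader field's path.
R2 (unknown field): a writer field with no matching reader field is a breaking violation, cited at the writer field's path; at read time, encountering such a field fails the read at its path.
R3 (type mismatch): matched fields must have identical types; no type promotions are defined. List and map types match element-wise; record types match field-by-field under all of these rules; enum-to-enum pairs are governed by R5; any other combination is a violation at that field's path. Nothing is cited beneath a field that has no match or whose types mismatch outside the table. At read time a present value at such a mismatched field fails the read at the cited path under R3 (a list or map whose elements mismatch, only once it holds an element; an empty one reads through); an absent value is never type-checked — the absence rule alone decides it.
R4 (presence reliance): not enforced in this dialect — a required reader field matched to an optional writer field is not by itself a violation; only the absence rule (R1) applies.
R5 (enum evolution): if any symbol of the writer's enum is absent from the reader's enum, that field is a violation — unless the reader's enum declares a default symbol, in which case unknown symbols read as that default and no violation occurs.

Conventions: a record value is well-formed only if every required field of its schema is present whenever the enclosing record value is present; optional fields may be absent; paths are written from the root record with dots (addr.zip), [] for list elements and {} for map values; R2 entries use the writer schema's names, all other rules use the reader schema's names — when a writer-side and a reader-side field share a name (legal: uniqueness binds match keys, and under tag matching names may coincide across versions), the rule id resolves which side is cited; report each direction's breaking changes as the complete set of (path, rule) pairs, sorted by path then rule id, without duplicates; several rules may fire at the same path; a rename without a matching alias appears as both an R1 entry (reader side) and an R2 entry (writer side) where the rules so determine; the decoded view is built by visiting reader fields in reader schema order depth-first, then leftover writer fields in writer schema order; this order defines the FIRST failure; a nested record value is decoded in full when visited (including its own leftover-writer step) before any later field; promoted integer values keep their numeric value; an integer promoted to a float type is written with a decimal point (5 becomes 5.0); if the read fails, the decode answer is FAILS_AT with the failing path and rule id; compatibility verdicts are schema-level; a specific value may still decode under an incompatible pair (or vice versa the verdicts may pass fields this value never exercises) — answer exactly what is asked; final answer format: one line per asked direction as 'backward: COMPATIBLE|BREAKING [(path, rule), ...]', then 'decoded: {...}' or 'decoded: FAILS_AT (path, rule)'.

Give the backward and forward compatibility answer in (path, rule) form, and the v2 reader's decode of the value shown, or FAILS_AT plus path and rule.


arrows below run writer -> reader for Event
backward analysis of Event with v2 as reader and v1 as writer:
  status: no writer match
  payload: paired with writer payload (bytes -> bytes; writer required)
  weight: paired with writer weight (float64 -> float64; writer optional)
  age: no writer match
  id: paired with writer id (int64 -> bool; writer optional)
  rating: paired with writer rating (float32 -> float32; writer optional)
  avatar: paired with writer avatar (bytes -> bytes; writer optional)
  leftover writer field: severity
  rule R1 violated at age
  rule R1 violated at avatar
  rule R1 violated at id
  rule R3 violated at id
  rule R1 violated at rating
  rule R2 violated at severity
  rule R1 violated at status
  rule R1 violated at weight
  => backward verdict for Event: BREAKING, 8 violation(s)
forward analysis of Event with v1 as reader and v2 as writer:
  severity: no writer match
  payload: paired with writer payload (bytes -> bytes; writer required)
  weight: paired with writer weight (float64 -> float64; writer optional)
  id: paired with writer id (bool -> int64; writer optional)
  rating: paired with writer rating (float32 -> float32; writer optional)
  avatar: paired with writer avatar (bytes -> bytes; writer required)
  leftover writer field: status
  leftover writer field: age
  rule R2 violated at age
  rule R1 violated at id
  rule R3 violated at id
  rule R1 violated at rating
  rule R1 violated at severity
  rule R2 violated at status
  rule R1 violated at weight
  => forward verdict for Event: BREAKING, 7 violation(s)
decoding the Event value with the v2 reader:
  read fails at status under R1 (no fill)
  => FAILS_AT (status, R1)

backward: BREAKING [(age, R1), (avatar, R1), (id, R1), (id, R3), (rating, R1), (severity, R2), (status, R1), (weight, R1)]; forward: BREAKING [(age, R2), (id, R1), (id, R3), (rating, R1), (severity, R1), (status, R2), (weight, R1)]; decoded: FAILS_AT (status, R1)


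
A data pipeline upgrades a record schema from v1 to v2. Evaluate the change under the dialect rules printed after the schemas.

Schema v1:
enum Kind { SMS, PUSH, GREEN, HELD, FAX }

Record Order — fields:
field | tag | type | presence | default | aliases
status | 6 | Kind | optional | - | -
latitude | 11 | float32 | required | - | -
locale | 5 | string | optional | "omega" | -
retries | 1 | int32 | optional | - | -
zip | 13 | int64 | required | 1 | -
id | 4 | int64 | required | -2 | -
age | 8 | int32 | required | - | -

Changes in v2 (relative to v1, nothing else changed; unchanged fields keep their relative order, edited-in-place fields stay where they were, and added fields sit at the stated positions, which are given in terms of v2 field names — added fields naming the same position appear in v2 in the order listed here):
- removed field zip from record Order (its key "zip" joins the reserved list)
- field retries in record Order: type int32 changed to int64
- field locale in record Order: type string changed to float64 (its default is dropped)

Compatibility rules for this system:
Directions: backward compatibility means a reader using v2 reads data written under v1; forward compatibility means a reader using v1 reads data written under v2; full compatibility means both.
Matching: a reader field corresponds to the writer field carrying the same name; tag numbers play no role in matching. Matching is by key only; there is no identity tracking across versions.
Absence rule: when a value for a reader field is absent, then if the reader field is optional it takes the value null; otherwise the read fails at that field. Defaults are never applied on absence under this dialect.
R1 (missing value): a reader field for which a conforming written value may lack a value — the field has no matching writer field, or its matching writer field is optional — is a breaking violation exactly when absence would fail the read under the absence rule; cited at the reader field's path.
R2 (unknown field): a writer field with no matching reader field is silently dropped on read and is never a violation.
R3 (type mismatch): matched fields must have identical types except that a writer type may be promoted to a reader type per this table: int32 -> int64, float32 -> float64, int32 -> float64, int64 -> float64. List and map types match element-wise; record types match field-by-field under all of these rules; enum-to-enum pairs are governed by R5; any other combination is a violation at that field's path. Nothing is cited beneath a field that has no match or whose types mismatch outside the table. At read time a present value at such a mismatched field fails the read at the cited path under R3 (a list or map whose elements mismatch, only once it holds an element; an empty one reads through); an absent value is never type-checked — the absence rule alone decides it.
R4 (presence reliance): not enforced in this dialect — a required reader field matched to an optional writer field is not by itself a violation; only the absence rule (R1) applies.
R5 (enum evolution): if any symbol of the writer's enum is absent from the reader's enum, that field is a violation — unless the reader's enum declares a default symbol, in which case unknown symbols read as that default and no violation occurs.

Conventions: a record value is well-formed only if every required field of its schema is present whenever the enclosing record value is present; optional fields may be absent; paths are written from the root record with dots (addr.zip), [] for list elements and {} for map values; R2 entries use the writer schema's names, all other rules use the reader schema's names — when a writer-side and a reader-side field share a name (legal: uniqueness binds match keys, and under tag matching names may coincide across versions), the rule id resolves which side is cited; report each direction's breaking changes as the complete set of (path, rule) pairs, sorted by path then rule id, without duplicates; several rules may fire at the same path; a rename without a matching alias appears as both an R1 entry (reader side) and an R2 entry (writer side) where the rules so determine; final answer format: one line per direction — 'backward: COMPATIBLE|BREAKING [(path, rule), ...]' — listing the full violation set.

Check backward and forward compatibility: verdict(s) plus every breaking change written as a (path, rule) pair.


backward: BREAKING [(locale, R3)]; forward: BREAKING [(locale, R3), (retries, R3), (zip, R1)]

the writer's type comes first in each Order pair
backward on Order — v2 reading data written by v1:
  status <- status (Kind -> Kind, writer optional)
  latitude <- latitude (float32 -> float32, writer required)
  locale <- locale (string -> float64, writer optional)
  retries <- retries (int32 -> int64, writer optional)
  id <- id (int64 -> int64, writer required)
  age <- age (int32 -> int32, writer required)
  leftover writer field: zip
  breaking: (locale, R3)
  => backward: BREAKING (1)
forward on Order — v1 reading data written by v2:
  status <- status (Kind -> Kind, writer optional)
  latitude <- latitude (float32 -> float32, writer required)
  locale <- locale (float64 -> string, writer optional)
  retries <- retries (int64 -> int32, writer optional)
  zip: no writer-side match
  id <- id (int64 -> int64, writer required)
  age <- age (int32 -> int32, writer required)
  breaking: (locale, R3)
  breaking: (retries, R3)
  breaking: (zip, R1)
  => forward: BREAKING (3)


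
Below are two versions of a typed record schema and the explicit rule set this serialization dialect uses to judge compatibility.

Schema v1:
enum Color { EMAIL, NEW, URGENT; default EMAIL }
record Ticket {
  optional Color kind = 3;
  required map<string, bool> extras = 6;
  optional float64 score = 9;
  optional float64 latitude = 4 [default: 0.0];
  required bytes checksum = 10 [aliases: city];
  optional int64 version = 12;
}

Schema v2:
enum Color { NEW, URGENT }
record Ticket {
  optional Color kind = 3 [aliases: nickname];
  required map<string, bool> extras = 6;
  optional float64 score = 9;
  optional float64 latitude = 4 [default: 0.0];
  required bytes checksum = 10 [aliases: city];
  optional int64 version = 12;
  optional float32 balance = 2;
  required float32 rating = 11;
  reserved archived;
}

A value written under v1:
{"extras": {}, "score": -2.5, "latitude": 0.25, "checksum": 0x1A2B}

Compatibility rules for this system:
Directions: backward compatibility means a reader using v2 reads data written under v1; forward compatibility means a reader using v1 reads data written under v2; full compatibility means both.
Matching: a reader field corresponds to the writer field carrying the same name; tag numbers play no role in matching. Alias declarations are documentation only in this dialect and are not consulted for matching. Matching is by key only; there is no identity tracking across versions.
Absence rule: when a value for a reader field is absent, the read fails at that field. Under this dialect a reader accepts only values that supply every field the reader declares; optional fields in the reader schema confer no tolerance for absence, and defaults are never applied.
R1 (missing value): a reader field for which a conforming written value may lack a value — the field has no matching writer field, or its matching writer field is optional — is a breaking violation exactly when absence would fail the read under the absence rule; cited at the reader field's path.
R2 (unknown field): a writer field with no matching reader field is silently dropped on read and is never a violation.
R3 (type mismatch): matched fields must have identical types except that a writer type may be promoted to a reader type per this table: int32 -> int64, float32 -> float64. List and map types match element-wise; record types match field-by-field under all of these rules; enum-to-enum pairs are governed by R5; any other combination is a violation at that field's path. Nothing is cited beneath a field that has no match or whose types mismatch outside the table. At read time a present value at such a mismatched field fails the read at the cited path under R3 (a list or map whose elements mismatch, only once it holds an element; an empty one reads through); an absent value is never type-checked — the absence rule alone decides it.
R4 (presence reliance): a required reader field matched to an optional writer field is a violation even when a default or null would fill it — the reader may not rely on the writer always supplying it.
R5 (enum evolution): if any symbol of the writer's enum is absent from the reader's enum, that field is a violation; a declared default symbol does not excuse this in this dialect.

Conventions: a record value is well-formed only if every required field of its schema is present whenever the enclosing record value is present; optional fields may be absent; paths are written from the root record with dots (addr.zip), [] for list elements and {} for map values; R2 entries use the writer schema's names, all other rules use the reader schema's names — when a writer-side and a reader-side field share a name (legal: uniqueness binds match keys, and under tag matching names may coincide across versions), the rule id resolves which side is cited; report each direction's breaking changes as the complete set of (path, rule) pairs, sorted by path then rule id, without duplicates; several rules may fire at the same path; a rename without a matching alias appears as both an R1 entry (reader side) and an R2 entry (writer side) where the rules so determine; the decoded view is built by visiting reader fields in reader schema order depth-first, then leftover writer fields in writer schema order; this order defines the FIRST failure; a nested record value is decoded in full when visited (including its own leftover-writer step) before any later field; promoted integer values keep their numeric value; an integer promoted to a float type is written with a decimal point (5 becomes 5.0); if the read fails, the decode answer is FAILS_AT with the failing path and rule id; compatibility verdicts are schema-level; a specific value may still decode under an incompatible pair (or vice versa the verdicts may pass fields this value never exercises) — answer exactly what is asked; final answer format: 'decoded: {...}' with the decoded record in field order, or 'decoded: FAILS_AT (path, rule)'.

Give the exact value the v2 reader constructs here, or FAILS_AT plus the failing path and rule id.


the writer's type comes first in each Ticket pair
decode walk for Ticket under reader schema v2:
  read fails at kind under R1 (no fill)
  => FAILS_AT (kind, R1)
the rest of the Ticket diff is inert for this question:
  added field rating to record Ticket: required float32, tag 11 (in v2 it sits last) -> changes Ticket's schema-level verdicts only — the decode of this value is the same
  added field balance to record Ticket: optional float32, tag 2 (in v2 it sits last) -> changes Ticket's schema-level verdicts only — the decode of this value is the same

decoded: FAILS_AT (kind, R1)
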